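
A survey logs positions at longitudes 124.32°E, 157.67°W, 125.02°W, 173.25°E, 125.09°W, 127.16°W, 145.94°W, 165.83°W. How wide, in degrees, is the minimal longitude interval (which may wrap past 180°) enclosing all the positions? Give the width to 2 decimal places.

110.66°

Sort the longitudes: -165.83°, -157.67°, -145.94°, -127.16°, -125.09°, -125.02°, +124.32°, +173.25°.
Eastward gaps between consecutive values (wrapping around): 8.16°, 11.73°, 18.78°, 2.07°, 0.07°, 249.34°, 48.93°, 20.92°.
Largest gap = 249.34° ⇒ minimal covering band is its complement: 360° − 249.34° = 110.66°.
Band runs from +124.32° eastward to -125.02°, crossing the antimeridian.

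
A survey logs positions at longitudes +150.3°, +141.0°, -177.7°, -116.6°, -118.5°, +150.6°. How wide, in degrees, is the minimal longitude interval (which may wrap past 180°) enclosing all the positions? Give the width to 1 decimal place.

Sort the longitudes: -177.7°, -118.5°, -116.6°, +141.0°, +150.3°, +150.6°.
Eastward gaps between consecutive values (wrapping around): 59.2°, 1.9°, 257.6°, 9.3°, 0.3°, 31.7°.
Largest gap = 257.6° ⇒ minimal covering band is its complement: 360° − 257.6° = 102.4°.
Band runs from +141.0° eastward to -116.6°, crossing the antimeridian.

102.4°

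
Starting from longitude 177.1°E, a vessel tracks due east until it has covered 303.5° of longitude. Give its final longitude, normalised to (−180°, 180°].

Start at +177.1°; shift +303.5° → +480.6°.
+480.6° lies outside (−180°, 180°]; subtract 360° → +120.6°.

120.6°E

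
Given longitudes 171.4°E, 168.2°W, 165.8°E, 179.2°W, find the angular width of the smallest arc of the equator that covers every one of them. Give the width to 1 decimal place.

Sort the longitudes: -179.2°, -168.2°, +165.8°, +171.4°.
Eastward gaps between consecutive values (wrapping around): 11.0°, 334.0°, 5.6°, 9.4°.
Largest gap = 334.0° ⇒ minimal covering band is its complement: 360° − 334.0° = 26.0°.
Band runs from +165.8° eastward to -168.2°, crossing the antimeridian.

26.0°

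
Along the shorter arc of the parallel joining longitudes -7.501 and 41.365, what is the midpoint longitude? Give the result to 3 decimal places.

Signed shortest Δλ from -7.501° to +41.365° is +48.866°.
Midpoint longitude = -7.501° + (+48.866°)/2 = -7.501° + 24.433° = +16.932°.

+16.932°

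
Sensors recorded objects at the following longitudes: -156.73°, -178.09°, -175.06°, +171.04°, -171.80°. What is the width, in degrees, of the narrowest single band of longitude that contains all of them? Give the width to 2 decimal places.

32.23°

Sort the longitudes: -178.09°, -175.06°, -171.80°, -156.73°, +171.04°.
Eastward gaps between consecutive values (wrapping around): 3.03°, 3.26°, 15.07°, 327.77°, 10.87°.
Largest gap = 327.77° ⇒ minimal covering band is its complement: 360° − 327.77° = 32.23°.
Band runs from +171.04° eastward to -156.73°, crossing the antimeridian.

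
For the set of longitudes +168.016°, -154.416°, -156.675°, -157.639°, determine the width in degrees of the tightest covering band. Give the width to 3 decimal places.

37.568°

Sort the longitudes: -157.639°, -156.675°, -154.416°, +168.016°.
Eastward gaps between consecutive values (wrapping around): 0.964°, 2.259°, 322.432°, 34.345°.
Largest gap = 322.432° ⇒ minimal covering band is its complement: 360° − 322.432° = 37.568°.
Band runs from +168.016° eastward to -154.416°, crossing the antimeridian.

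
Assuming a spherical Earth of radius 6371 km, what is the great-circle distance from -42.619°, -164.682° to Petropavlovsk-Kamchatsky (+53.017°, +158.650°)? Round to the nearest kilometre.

11198 km

Δλ = 158.650 − -164.682 = 323.332°; wrapped into (−180°, 180°]: -36.668°.
Δφ = 53.017 − -42.619 = 95.636°.
a = sin²(Δφ/2) + cos φ₁ · cos φ₂ · sin²(Δλ/2) = 0.592906.
c = 2·atan2(√a, √(1−a)) = 1.75769 rad → d = 6371·c ≈ 11198.27 km.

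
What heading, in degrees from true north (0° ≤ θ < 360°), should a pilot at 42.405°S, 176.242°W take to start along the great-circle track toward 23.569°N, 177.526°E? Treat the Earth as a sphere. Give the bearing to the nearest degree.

Δλ = 177.526 − -176.242 = 353.768°; wrapped into (−180°, 180°]: -6.232°.
θ = atan2( sin Δλ · cos φ₂ , cos φ₁ · sin φ₂ − sin φ₁ · cos φ₂ · cos Δλ )
  = atan2(-0.09950, 0.90971) = -6.242° → normalised to [0°, 360°): 353.758°.

354°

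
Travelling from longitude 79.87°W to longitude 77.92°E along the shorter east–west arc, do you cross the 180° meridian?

Signed shortest Δλ = ((77.92 − -79.87 + 180) mod 360) − 180 = 157.79°.
Going east by 157.79° from -79.87° reaches +77.92° without touching 180°.

No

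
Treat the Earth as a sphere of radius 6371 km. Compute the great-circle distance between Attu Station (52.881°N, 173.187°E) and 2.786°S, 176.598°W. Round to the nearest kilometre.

Δλ = -176.598 − 173.187 = -349.785°; wrapped into (−180°, 180°]: 10.215°.
Δφ = -2.786 − 52.881 = -55.667°.
a = sin²(Δφ/2) + cos φ₁ · cos φ₂ · sin²(Δλ/2) = 0.222776.
c = 2·atan2(√a, √(1−a)) = 0.98310 rad → d = 6371·c ≈ 6263.31 km.

6263 km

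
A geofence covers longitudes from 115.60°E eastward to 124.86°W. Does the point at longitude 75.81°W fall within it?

Band width going east from +115.60° to -124.86°: ((-124.86 − 115.60) mod 360) = 119.54°.
Offset of -75.81° east of the west edge: ((-75.81 − 115.60) mod 360) = 168.59°.
168.59° > 119.54° ⇒ outside.

No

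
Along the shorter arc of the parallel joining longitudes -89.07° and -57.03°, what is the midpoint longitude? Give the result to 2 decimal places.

-73.05°

Signed shortest Δλ from -89.07° to -57.03° is +32.04°.
Midpoint longitude = -89.07° + (+32.04°)/2 = -89.07° + 16.02° = -73.05°.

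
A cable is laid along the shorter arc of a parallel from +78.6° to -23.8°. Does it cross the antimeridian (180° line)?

Signed shortest Δλ = ((-23.8 − 78.6 + 180) mod 360) − 180 = -102.4°.
Going west by 102.4° from +78.6° reaches -23.8° without touching 180°.

No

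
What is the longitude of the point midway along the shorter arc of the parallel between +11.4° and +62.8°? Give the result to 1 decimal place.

+37.1°

Signed shortest Δλ from +11.4° to +62.8° is +51.4°.
Midpoint longitude = +11.4° + (+51.4°)/2 = +11.4° + 25.7° = +37.1°.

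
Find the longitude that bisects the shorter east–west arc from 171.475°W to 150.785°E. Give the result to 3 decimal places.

Signed shortest Δλ from -171.475° to +150.785° is -37.740°.
Midpoint longitude = -171.475° + (-37.740°)/2 = -171.475° − 18.870° = -190.345°.
Normalise into (−180°, 180°]: +169.655°.
(The naïve average (-171.475 + +150.785)/2 = -10.345° is on the wrong side of the globe.)

169.655°E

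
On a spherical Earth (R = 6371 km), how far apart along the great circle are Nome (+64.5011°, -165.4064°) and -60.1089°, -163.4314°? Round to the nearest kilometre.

Δλ = -163.4314 − -165.4064 = 1.9750°.
Δφ = -60.1089 − 64.5011 = -124.6100°.
a = sin²(Δφ/2) + cos φ₁ · cos φ₂ · sin²(Δλ/2) = 0.784057.
c = 2·atan2(√a, √(1−a)) = 2.17501 rad → d = 6371·c ≈ 13856.99 km.

13857 km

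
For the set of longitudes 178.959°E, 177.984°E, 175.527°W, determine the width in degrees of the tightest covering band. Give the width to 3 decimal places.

6.489°

Sort the longitudes: -175.527°, +177.984°, +178.959°.
Eastward gaps between consecutive values (wrapping around): 353.511°, 0.975°, 5.514°.
Largest gap = 353.511° ⇒ minimal covering band is its complement: 360° − 353.511° = 6.489°.
Band runs from +177.984° eastward to -175.527°, crossing the antimeridian.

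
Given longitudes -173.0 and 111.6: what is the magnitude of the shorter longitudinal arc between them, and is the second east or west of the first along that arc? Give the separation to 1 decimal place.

75.4° west

Raw difference: 111.6 − -173.0 = 284.6°.
Normalise into (−180°, 180°]: 284.6° − 360° = -75.4°.
Negative ⇒ the second point lies to the west; separation 75.4°.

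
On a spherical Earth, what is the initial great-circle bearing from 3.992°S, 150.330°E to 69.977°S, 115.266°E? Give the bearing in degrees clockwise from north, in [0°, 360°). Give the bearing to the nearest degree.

192°

Δλ = 115.266 − 150.330 = -35.064°.
θ = atan2( sin Δλ · cos φ₂ , cos φ₁ · sin φ₂ − sin φ₁ · cos φ₂ · cos Δλ )
  = atan2(-0.19670, -0.91777) = -167.903° → normalised to [0°, 360°): 192.097°.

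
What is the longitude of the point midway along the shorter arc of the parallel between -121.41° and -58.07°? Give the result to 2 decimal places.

-89.74°

Signed shortest Δλ from -121.41° to -58.07° is +63.34°.
Midpoint longitude = -121.41° + (+63.34°)/2 = -121.41° + 31.67° = -89.74°.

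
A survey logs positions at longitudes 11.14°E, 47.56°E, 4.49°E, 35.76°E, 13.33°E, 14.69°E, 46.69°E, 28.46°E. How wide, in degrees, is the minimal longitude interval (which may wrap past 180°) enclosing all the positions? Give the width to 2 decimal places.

43.07°

Sort the longitudes: +4.49°, +11.14°, +13.33°, +14.69°, +28.46°, +35.76°, +46.69°, +47.56°.
Eastward gaps between consecutive values (wrapping around): 6.65°, 2.19°, 1.36°, 13.77°, 7.30°, 10.93°, 0.87°, 316.93°.
Largest gap = 316.93° ⇒ minimal covering band is its complement: 360° − 316.93° = 43.07°.
Band runs from +4.49° eastward to +47.56°.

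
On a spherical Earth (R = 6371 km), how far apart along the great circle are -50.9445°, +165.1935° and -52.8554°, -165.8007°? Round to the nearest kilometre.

1988 km

Δλ = -165.8007 − 165.1935 = -330.9942°; wrapped into (−180°, 180°]: 29.0058°.
Δφ = -52.8554 − -50.9445 = -1.9109°.
a = sin²(Δφ/2) + cos φ₁ · cos φ₂ · sin²(Δλ/2) = 0.024138.
c = 2·atan2(√a, √(1−a)) = 0.31199 rad → d = 6371·c ≈ 1987.71 km.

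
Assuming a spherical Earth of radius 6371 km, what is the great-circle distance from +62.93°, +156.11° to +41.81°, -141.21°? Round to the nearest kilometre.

Δλ = -141.21 − 156.11 = -297.32°; wrapped into (−180°, 180°]: 62.68°.
Δφ = 41.81 − 62.93 = -21.12°.
a = sin²(Δφ/2) + cos φ₁ · cos φ₂ · sin²(Δλ/2) = 0.125346.
c = 2·atan2(√a, √(1−a)) = 0.72378 rad → d = 6371·c ≈ 4611.20 km.

4611 km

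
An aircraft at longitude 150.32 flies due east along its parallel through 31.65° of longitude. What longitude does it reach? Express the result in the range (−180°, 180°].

-178.03°

Start at +150.32°; shift +31.65° → +181.97°.
+181.97° lies outside (−180°, 180°]; subtract 360° → -178.03°.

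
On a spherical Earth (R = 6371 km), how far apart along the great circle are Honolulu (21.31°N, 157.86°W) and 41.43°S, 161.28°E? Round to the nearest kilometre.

Δλ = 161.28 − -157.86 = 319.14°; wrapped into (−180°, 180°]: -40.86°.
Δφ = -41.43 − 21.31 = -62.74°.
a = sin²(Δφ/2) + cos φ₁ · cos φ₂ · sin²(Δλ/2) = 0.356094.
c = 2·atan2(√a, √(1−a)) = 1.27886 rad → d = 6371·c ≈ 8147.59 km.

8148 km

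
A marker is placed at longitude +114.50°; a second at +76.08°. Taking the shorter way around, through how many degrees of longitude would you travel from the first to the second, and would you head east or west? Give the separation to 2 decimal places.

Raw difference: 76.08 − 114.50 = -38.42°.
Normalise into (−180°, 180°]: -38.42° stays -38.42°.
Negative ⇒ the second point lies to the west; separation 38.42°.

38.42° west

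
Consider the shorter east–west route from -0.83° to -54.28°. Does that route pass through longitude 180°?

Signed shortest Δλ = ((-54.28 − -0.83 + 180) mod 360) − 180 = -53.45°.
Going west by 53.45° from -0.83° reaches -54.28° without touching 180°.

No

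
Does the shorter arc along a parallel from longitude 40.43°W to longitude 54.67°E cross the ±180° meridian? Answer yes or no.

Signed shortest Δλ = ((54.67 − -40.43 + 180) mod 360) − 180 = 95.1°.
Going east by 95.1° from -40.43° reaches +54.67° without touching 180°.

No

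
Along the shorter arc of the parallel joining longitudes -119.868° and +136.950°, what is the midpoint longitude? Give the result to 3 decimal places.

Signed shortest Δλ from -119.868° to +136.950° is -103.182°.
Midpoint longitude = -119.868° + (-103.182°)/2 = -119.868° − 51.591° = -171.459°.
(The naïve average (-119.868 + +136.950)/2 = 8.541° is on the wrong side of the globe.)

-171.459°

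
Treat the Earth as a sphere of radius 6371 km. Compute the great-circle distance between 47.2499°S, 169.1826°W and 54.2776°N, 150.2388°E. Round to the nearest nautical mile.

Δλ = 150.2388 − -169.1826 = 319.4214°; wrapped into (−180°, 180°]: -40.5786°.
Δφ = 54.2776 − -47.2499 = 101.5275°.
a = sin²(Δφ/2) + cos φ₁ · cos φ₂ · sin²(Δλ/2) = 0.647574.
c = 2·atan2(√a, √(1−a)) = 1.87041 rad → d = 6371·c ≈ 11916.37 km ≈ 6434.32 nmi.

6434 nmi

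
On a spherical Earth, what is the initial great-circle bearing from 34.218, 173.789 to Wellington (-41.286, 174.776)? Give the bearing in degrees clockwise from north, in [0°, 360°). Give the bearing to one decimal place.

Δλ = 174.776 − 173.789 = 0.987°.
θ = atan2( sin Δλ · cos φ₂ , cos φ₁ · sin φ₂ − sin φ₁ · cos φ₂ · cos Δλ )
  = atan2(0.01294, -0.96810) = 179.234° → normalised to [0°, 360°): 179.234°.

179.2°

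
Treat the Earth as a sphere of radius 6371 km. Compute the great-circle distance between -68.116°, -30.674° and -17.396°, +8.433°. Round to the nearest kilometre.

Δλ = 8.433 − -30.674 = 39.107°.
Δφ = -17.396 − -68.116 = 50.720°.
a = sin²(Δφ/2) + cos φ₁ · cos φ₂ · sin²(Δλ/2) = 0.223286.
c = 2·atan2(√a, √(1−a)) = 0.98432 rad → d = 6371·c ≈ 6271.12 km.

6271 km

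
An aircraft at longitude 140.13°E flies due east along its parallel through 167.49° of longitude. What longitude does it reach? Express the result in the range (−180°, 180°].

Start at +140.13°; shift +167.49° → +307.62°.
+307.62° lies outside (−180°, 180°]; subtract 360° → -52.38°.

52.38°W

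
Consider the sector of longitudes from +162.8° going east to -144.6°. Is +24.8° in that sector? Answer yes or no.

Band width going east from +162.8° to -144.6°: ((-144.6 − 162.8) mod 360) = 52.6°.
Offset of +24.8° east of the west edge: ((24.8 − 162.8) mod 360) = 222.0°.
222.0° > 52.6° ⇒ outside.

No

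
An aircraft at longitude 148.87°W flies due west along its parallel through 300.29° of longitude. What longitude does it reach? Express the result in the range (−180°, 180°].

89.16°W

Start at -148.87°; shift −300.29° → -449.16°.
-449.16° lies outside (−180°, 180°]; add 360° → -89.16°.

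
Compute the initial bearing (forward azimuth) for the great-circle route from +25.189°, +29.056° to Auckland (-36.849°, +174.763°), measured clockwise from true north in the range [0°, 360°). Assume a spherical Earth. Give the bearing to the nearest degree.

Δλ = 174.763 − 29.056 = 145.707°.
θ = atan2( sin Δλ · cos φ₂ , cos φ₁ · sin φ₂ − sin φ₁ · cos φ₂ · cos Δλ )
  = atan2(0.45086, -0.26131) = 120.095° → normalised to [0°, 360°): 120.095°.

120°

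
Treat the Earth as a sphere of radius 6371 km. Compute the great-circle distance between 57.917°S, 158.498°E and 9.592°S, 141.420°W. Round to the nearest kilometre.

Δλ = -141.420 − 158.498 = -299.918°; wrapped into (−180°, 180°]: 60.082°.
Δφ = -9.592 − -57.917 = 48.325°.
a = sin²(Δφ/2) + cos φ₁ · cos φ₂ · sin²(Δλ/2) = 0.298803.
c = 2·atan2(√a, √(1−a)) = 1.15667 rad → d = 6371·c ≈ 7369.12 km.

7369 km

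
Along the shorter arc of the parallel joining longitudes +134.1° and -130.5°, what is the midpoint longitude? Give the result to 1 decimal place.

Signed shortest Δλ from +134.1° to -130.5° is +95.4°.
Midpoint longitude = +134.1° + (+95.4°)/2 = +134.1° + 47.7° = +181.8°.
Normalise into (−180°, 180°]: -178.2°.
(The naïve average (+134.1 + -130.5)/2 = 1.8° is on the wrong side of the globe.)

-178.2°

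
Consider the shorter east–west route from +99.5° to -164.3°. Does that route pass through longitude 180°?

Naïve |-164.3 − 99.5| = 263.8° > 180°, so the shorter arc goes the other way round — across 180°.
Signed shortest Δλ = ((-164.3 − 99.5 + 180) mod 360) − 180 = 96.2°.
Going east by 96.2° from +99.5° passes through 180° before reaching -164.3°.

Yes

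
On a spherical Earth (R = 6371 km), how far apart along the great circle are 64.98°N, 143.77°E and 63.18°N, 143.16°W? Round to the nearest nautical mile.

Δλ = -143.16 − 143.77 = -286.93°; wrapped into (−180°, 180°]: 73.07°.
Δφ = 63.18 − 64.98 = -1.80°.
a = sin²(Δφ/2) + cos φ₁ · cos φ₂ · sin²(Δλ/2) = 0.067874.
c = 2·atan2(√a, √(1−a)) = 0.52714 rad → d = 6371·c ≈ 3358.38 km ≈ 1813.38 nmi.

1813 nmi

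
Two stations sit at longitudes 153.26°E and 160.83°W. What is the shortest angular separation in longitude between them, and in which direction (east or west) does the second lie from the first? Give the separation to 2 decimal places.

Raw difference: -160.83 − 153.26 = -314.09°.
Normalise into (−180°, 180°]: -314.09° + 360° = 45.91°.
Positive ⇒ the second point lies to the east; separation 45.91°.

45.91° east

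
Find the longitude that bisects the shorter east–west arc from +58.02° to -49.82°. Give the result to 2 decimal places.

+4.10°

Signed shortest Δλ from +58.02° to -49.82° is -107.84°.
Midpoint longitude = +58.02° + (-107.84°)/2 = +58.02° − 53.92° = +4.10°.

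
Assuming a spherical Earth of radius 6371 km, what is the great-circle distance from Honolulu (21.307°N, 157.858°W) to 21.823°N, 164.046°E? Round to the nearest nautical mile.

Δλ = 164.046 − -157.858 = 321.904°; wrapped into (−180°, 180°]: -38.096°.
Δφ = 21.823 − 21.307 = 0.516°.
a = sin²(Δφ/2) + cos φ₁ · cos φ₂ · sin²(Δλ/2) = 0.092140.
c = 2·atan2(√a, √(1−a)) = 0.61682 rad → d = 6371·c ≈ 3929.78 km ≈ 2121.91 nmi.

2122 nmi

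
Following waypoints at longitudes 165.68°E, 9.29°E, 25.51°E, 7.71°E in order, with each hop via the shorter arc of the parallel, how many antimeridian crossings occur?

Leg 1: +165.68° → +9.29°, shortest Δλ = -156.39° (west) — does not cross 180°.
Leg 2: +9.29° → +25.51°, shortest Δλ = 16.22° (east) — does not cross 180°.
Leg 3: +25.51° → +7.71°, shortest Δλ = -17.8° (west) — does not cross 180°.
Total crossings: 0.

0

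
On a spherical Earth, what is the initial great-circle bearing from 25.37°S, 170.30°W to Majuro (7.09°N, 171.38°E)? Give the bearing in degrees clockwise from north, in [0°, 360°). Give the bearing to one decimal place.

Δλ = 171.38 − -170.30 = 341.68°; wrapped into (−180°, 180°]: -18.32°.
θ = atan2( sin Δλ · cos φ₂ , cos φ₁ · sin φ₂ − sin φ₁ · cos φ₂ · cos Δλ )
  = atan2(-0.31192, 0.51516) = -31.194° → normalised to [0°, 360°): 328.806°.

328.8°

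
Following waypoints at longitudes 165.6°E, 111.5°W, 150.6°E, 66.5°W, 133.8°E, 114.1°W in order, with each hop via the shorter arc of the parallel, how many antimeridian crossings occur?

Leg 1: +165.6° → -111.5°, shortest Δλ = 82.9° (east) — crosses 180°.
Leg 2: -111.5° → +150.6°, shortest Δλ = -97.9° (west) — crosses 180°.
Leg 3: +150.6° → -66.5°, shortest Δλ = 142.9° (east) — crosses 180°.
Leg 4: -66.5° → +133.8°, shortest Δλ = -159.7° (west) — crosses 180°.
Leg 5: +133.8° → -114.1°, shortest Δλ = 112.1° (east) — crosses 180°.
Total crossings: 5.

5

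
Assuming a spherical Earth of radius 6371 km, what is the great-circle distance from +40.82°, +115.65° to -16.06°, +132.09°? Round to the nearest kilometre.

6548 km

Δλ = 132.09 − 115.65 = 16.44°.
Δφ = -16.06 − 40.82 = -56.88°.
a = sin²(Δφ/2) + cos φ₁ · cos φ₂ · sin²(Δλ/2) = 0.241669.
c = 2·atan2(√a, √(1−a)) = 1.02785 rad → d = 6371·c ≈ 6548.42 km.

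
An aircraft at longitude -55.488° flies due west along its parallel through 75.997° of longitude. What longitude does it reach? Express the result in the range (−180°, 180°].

Start at -55.488°; shift −75.997° → -131.485°.
-131.485° already lies in (−180°, 180°].

-131.485°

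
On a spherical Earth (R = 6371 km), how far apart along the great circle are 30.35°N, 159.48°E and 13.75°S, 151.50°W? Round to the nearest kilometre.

Δλ = -151.50 − 159.48 = -310.98°; wrapped into (−180°, 180°]: 49.02°.
Δφ = -13.75 − 30.35 = -44.10°.
a = sin²(Δφ/2) + cos φ₁ · cos φ₂ · sin²(Δλ/2) = 0.285197.
c = 2·atan2(√a, √(1−a)) = 1.12674 rad → d = 6371·c ≈ 7178.46 km.

7178 km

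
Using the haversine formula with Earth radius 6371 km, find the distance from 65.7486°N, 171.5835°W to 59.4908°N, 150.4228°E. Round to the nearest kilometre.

2026 km

Δλ = 150.4228 − -171.5835 = 322.0063°; wrapped into (−180°, 180°]: -37.9937°.
Δφ = 59.4908 − 65.7486 = -6.2578°.
a = sin²(Δφ/2) + cos φ₁ · cos φ₂ · sin²(Δλ/2) = 0.025075.
c = 2·atan2(√a, √(1−a)) = 0.31804 rad → d = 6371·c ≈ 2026.22 km.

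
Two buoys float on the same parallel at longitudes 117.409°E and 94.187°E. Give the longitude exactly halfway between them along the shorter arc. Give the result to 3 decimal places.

Signed shortest Δλ from +117.409° to +94.187° is -23.222°.
Midpoint longitude = +117.409° + (-23.222°)/2 = +117.409° − 11.611° = +105.798°.

105.798°E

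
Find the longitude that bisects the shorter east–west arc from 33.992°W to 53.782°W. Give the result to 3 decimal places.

Signed shortest Δλ from -33.992° to -53.782° is -19.790°.
Midpoint longitude = -33.992° + (-19.790°)/2 = -33.992° − 9.895° = -43.887°.

43.887°W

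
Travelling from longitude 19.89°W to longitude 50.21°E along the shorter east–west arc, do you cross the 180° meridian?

No

Signed shortest Δλ = ((50.21 − -19.89 + 180) mod 360) − 180 = 70.1°.
Going east by 70.1° from -19.89° reaches +50.21° without touching 180°.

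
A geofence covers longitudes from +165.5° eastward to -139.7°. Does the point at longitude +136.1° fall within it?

Band width going east from +165.5° to -139.7°: ((-139.7 − 165.5) mod 360) = 54.8°.
Offset of +136.1° east of the west edge: ((136.1 − 165.5) mod 360) = 330.6°.
330.6° > 54.8° ⇒ outside.

No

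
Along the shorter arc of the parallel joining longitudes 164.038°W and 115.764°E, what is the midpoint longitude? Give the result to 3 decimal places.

Signed shortest Δλ from -164.038° to +115.764° is -80.198°.
Midpoint longitude = -164.038° + (-80.198°)/2 = -164.038° − 40.099° = -204.137°.
Normalise into (−180°, 180°]: +155.863°.
(The naïve average (-164.038 + +115.764)/2 = -24.137° is on the wrong side of the globe.)

155.863°E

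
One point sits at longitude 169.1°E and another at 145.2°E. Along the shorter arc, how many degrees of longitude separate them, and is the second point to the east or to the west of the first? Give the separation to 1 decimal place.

23.9° west

Raw difference: 145.2 − 169.1 = -23.9°.
Normalise into (−180°, 180°]: -23.9° stays -23.9°.
Negative ⇒ the second point lies to the west; separation 23.9°.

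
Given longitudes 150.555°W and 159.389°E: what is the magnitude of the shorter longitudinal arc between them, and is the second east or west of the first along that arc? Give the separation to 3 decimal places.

Raw difference: 159.389 − -150.555 = 309.944°.
Normalise into (−180°, 180°]: 309.944° − 360° = -50.056°.
Negative ⇒ the second point lies to the west; separation 50.056°.

50.056° west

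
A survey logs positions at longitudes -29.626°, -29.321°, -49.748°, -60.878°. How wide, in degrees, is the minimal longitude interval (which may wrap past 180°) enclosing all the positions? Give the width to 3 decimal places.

Sort the longitudes: -60.878°, -49.748°, -29.626°, -29.321°.
Eastward gaps between consecutive values (wrapping around): 11.130°, 20.122°, 0.305°, 328.443°.
Largest gap = 328.443° ⇒ minimal covering band is its complement: 360° − 328.443° = 31.557°.
Band runs from -60.878° eastward to -29.321°.

31.557°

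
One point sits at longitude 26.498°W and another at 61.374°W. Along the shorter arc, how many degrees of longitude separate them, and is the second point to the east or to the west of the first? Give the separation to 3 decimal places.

34.876° west

Raw difference: -61.374 − -26.498 = -34.876°.
Normalise into (−180°, 180°]: -34.876° stays -34.876°.
Negative ⇒ the second point lies to the west; separation 34.876°.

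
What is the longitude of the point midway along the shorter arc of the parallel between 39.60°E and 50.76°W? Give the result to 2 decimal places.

5.58°W

Signed shortest Δλ from +39.60° to -50.76° is -90.36°.
Midpoint longitude = +39.60° + (-90.36°)/2 = +39.60° − 45.18° = -5.58°.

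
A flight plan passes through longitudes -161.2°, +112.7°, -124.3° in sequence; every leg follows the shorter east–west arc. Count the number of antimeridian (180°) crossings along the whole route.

2

Leg 1: -161.2° → +112.7°, shortest Δλ = -86.1° (west) — crosses 180°.
Leg 2: +112.7° → -124.3°, shortest Δλ = 123.0° (east) — crosses 180°.
Total crossings: 2.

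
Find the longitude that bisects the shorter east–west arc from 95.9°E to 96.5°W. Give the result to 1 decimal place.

Signed shortest Δλ from +95.9° to -96.5° is +167.6°.
Midpoint longitude = +95.9° + (+167.6°)/2 = +95.9° + 83.8° = +179.7°.
(The naïve average (+95.9 + -96.5)/2 = -0.3° is on the wrong side of the globe.)

179.7°E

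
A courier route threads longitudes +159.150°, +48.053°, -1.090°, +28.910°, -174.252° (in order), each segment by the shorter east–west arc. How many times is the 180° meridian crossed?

Leg 1: +159.150° → +48.053°, shortest Δλ = -111.097° (west) — does not cross 180°.
Leg 2: +48.053° → -1.090°, shortest Δλ = -49.143° (west) — does not cross 180°.
Leg 3: -1.090° → +28.910°, shortest Δλ = 30.0° (east) — does not cross 180°.
Leg 4: +28.910° → -174.252°, shortest Δλ = 156.838° (east) — crosses 180°.
Total crossings: 1.

1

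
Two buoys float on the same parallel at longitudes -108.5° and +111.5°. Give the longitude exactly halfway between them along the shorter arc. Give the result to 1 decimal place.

Signed shortest Δλ from -108.5° to +111.5° is -140.0°.
Midpoint longitude = -108.5° + (-140.0°)/2 = -108.5° − 70.0° = -178.5°.
(The naïve average (-108.5 + +111.5)/2 = 1.5° is on the wrong side of the globe.)

-178.5°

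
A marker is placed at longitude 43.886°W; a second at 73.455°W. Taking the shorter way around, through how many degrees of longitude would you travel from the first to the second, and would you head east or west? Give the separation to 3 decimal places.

Raw difference: -73.455 − -43.886 = -29.569°.
Normalise into (−180°, 180°]: -29.569° stays -29.569°.
Negative ⇒ the second point lies to the west; separation 29.569°.

29.569° west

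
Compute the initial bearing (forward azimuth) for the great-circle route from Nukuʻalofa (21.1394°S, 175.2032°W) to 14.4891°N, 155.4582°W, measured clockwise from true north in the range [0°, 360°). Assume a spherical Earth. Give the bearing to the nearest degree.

Δλ = -155.4582 − -175.2032 = 19.7450°.
θ = atan2( sin Δλ · cos φ₂ , cos φ₁ · sin φ₂ − sin φ₁ · cos φ₂ · cos Δλ )
  = atan2(0.32709, 0.56200) = 30.200° → normalised to [0°, 360°): 30.200°.

30°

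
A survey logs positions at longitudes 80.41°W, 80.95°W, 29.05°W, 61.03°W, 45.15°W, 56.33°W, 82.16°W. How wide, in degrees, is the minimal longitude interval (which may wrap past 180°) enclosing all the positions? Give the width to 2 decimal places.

53.11°

Sort the longitudes: -82.16°, -80.95°, -80.41°, -61.03°, -56.33°, -45.15°, -29.05°.
Eastward gaps between consecutive values (wrapping around): 1.21°, 0.54°, 19.38°, 4.70°, 11.18°, 16.10°, 306.89°.
Largest gap = 306.89° ⇒ minimal covering band is its complement: 360° − 306.89° = 53.11°.
Band runs from -82.16° eastward to -29.05°.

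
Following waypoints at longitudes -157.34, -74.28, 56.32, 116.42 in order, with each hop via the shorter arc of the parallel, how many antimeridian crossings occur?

0

Leg 1: -157.34° → -74.28°, shortest Δλ = 83.06° (east) — does not cross 180°.
Leg 2: -74.28° → +56.32°, shortest Δλ = 130.6° (east) — does not cross 180°.
Leg 3: +56.32° → +116.42°, shortest Δλ = 60.1° (east) — does not cross 180°.
Total crossings: 0.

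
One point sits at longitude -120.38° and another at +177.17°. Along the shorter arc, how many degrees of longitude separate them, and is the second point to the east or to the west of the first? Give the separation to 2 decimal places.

Raw difference: 177.17 − -120.38 = 297.55°.
Normalise into (−180°, 180°]: 297.55° − 360° = -62.45°.
Negative ⇒ the second point lies to the west; separation 62.45°.

62.45° west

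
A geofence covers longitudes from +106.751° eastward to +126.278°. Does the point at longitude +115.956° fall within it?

Band width going east from +106.751° to +126.278°: ((126.278 − 106.751) mod 360) = 19.527°.
Offset of +115.956° east of the west edge: ((115.956 − 106.751) mod 360) = 9.205°.
9.205° ≤ 19.527° ⇒ inside.

Yes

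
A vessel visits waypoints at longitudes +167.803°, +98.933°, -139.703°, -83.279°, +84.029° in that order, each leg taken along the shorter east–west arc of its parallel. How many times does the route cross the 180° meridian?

1

Leg 1: +167.803° → +98.933°, shortest Δλ = -68.87° (west) — does not cross 180°.
Leg 2: +98.933° → -139.703°, shortest Δλ = 121.364° (east) — crosses 180°.
Leg 3: -139.703° → -83.279°, shortest Δλ = 56.424° (east) — does not cross 180°.
Leg 4: -83.279° → +84.029°, shortest Δλ = 167.308° (east) — does not cross 180°.
Total crossings: 1.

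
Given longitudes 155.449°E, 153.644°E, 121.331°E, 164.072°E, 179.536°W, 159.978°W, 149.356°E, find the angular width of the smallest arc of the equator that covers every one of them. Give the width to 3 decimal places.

78.691°

Sort the longitudes: -179.536°, -159.978°, +121.331°, +149.356°, +153.644°, +155.449°, +164.072°.
Eastward gaps between consecutive values (wrapping around): 19.558°, 281.309°, 28.025°, 4.288°, 1.805°, 8.623°, 16.392°.
Largest gap = 281.309° ⇒ minimal covering band is its complement: 360° − 281.309° = 78.691°.
Band runs from +121.331° eastward to -159.978°, crossing the antimeridian.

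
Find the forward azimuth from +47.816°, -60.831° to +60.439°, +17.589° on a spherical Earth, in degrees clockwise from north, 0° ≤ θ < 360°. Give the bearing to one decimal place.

Δλ = 17.589 − -60.831 = 78.420°.
θ = atan2( sin Δλ · cos φ₂ , cos φ₁ · sin φ₂ − sin φ₁ · cos φ₂ · cos Δλ )
  = atan2(0.48331, 0.51072) = 43.420° → normalised to [0°, 360°): 43.420°.

43.4°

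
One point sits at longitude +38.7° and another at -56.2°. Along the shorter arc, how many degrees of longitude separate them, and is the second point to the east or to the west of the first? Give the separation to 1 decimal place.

Raw difference: -56.2 − 38.7 = -94.9°.
Normalise into (−180°, 180°]: -94.9° stays -94.9°.
Negative ⇒ the second point lies to the west; separation 94.9°.

94.9° west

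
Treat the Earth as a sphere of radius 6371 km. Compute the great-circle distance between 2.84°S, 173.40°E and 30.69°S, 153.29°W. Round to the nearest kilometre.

4671 km

Δλ = -153.29 − 173.40 = -326.69°; wrapped into (−180°, 180°]: 33.31°.
Δφ = -30.69 − -2.84 = -27.85°.
a = sin²(Δφ/2) + cos φ₁ · cos φ₂ · sin²(Δλ/2) = 0.128466.
c = 2·atan2(√a, √(1−a)) = 0.73315 rad → d = 6371·c ≈ 4670.91 km.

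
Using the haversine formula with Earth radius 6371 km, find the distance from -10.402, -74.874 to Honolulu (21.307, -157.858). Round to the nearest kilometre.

9712 km

Δλ = -157.858 − -74.874 = -82.984°.
Δφ = 21.307 − -10.402 = 31.709°.
a = sin²(Δφ/2) + cos φ₁ · cos φ₂ · sin²(Δλ/2) = 0.476840.
c = 2·atan2(√a, √(1−a)) = 1.52446 rad → d = 6371·c ≈ 9712.33 km.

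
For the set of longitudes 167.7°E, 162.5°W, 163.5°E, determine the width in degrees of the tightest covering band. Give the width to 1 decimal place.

Sort the longitudes: -162.5°, +163.5°, +167.7°.
Eastward gaps between consecutive values (wrapping around): 326.0°, 4.2°, 29.8°.
Largest gap = 326.0° ⇒ minimal covering band is its complement: 360° − 326.0° = 34.0°.
Band runs from +163.5° eastward to -162.5°, crossing the antimeridian.

34.0°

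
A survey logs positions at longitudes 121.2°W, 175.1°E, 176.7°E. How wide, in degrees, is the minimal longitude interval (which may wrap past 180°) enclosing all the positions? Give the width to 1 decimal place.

Sort the longitudes: -121.2°, +175.1°, +176.7°.
Eastward gaps between consecutive values (wrapping around): 296.3°, 1.6°, 62.1°.
Largest gap = 296.3° ⇒ minimal covering band is its complement: 360° − 296.3° = 63.7°.
Band runs from +175.1° eastward to -121.2°, crossing the antimeridian.

63.7°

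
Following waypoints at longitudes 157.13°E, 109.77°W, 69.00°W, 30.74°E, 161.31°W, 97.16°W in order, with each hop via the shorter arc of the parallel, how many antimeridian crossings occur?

2

Leg 1: +157.13° → -109.77°, shortest Δλ = 93.1° (east) — crosses 180°.
Leg 2: -109.77° → -69.00°, shortest Δλ = 40.77° (east) — does not cross 180°.
Leg 3: -69.00° → +30.74°, shortest Δλ = 99.74° (east) — does not cross 180°.
Leg 4: +30.74° → -161.31°, shortest Δλ = 167.95° (east) — crosses 180°.
Leg 5: -161.31° → -97.16°, shortest Δλ = 64.15° (east) — does not cross 180°.
Total crossings: 2.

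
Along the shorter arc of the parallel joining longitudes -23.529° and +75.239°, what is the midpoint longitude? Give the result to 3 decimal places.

+25.855°

Signed shortest Δλ from -23.529° to +75.239° is +98.768°.
Midpoint longitude = -23.529° + (+98.768°)/2 = -23.529° + 49.384° = +25.855°.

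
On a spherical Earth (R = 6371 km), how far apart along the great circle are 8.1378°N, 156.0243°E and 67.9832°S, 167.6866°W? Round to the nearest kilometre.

8933 km

Δλ = -167.6866 − 156.0243 = -323.7109°; wrapped into (−180°, 180°]: 36.2891°.
Δφ = -67.9832 − 8.1378 = -76.1210°.
a = sin²(Δφ/2) + cos φ₁ · cos φ₂ · sin²(Δλ/2) = 0.416053.
c = 2·atan2(√a, √(1−a)) = 1.40210 rad → d = 6371·c ≈ 8932.80 km.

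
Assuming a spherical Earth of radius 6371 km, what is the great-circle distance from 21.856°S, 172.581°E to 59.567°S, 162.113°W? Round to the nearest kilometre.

4643 km

Δλ = -162.113 − 172.581 = -334.694°; wrapped into (−180°, 180°]: 25.306°.
Δφ = -59.567 − -21.856 = -37.711°.
a = sin²(Δφ/2) + cos φ₁ · cos φ₂ · sin²(Δλ/2) = 0.127004.
c = 2·atan2(√a, √(1−a)) = 0.72877 rad → d = 6371·c ≈ 4643.01 km.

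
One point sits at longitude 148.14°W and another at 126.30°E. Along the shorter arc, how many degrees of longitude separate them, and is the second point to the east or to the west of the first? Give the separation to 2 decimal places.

Raw difference: 126.30 − -148.14 = 274.44°.
Normalise into (−180°, 180°]: 274.44° − 360° = -85.56°.
Negative ⇒ the second point lies to the west; separation 85.56°.

85.56° west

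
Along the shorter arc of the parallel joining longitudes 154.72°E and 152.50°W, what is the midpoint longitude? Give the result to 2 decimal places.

178.89°W

Signed shortest Δλ from +154.72° to -152.50° is +52.78°.
Midpoint longitude = +154.72° + (+52.78°)/2 = +154.72° + 26.39° = +181.11°.
Normalise into (−180°, 180°]: -178.89°.
(The naïve average (+154.72 + -152.50)/2 = 1.11° is on the wrong side of the globe.)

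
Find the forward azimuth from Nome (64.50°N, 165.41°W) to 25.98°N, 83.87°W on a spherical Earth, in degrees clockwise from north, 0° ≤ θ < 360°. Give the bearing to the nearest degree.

Δλ = -83.87 − -165.41 = 81.54°.
θ = atan2( sin Δλ · cos φ₂ , cos φ₁ · sin φ₂ − sin φ₁ · cos φ₂ · cos Δλ )
  = atan2(0.88917, 0.06922) = 85.549° → normalised to [0°, 360°): 85.549°.

86°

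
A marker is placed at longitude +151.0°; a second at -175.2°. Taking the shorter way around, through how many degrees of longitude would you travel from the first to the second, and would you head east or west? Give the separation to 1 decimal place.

Raw difference: -175.2 − 151.0 = -326.2°.
Normalise into (−180°, 180°]: -326.2° + 360° = 33.8°.
Positive ⇒ the second point lies to the east; separation 33.8°.

33.8° east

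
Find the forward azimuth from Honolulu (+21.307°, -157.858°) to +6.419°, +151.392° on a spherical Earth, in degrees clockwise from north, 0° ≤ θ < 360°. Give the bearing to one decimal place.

Δλ = 151.392 − -157.858 = 309.250°; wrapped into (−180°, 180°]: -50.750°.
θ = atan2( sin Δλ · cos φ₂ , cos φ₁ · sin φ₂ − sin φ₁ · cos φ₂ · cos Δλ )
  = atan2(-0.76954, -0.12431) = -99.176° → normalised to [0°, 360°): 260.824°.

260.8°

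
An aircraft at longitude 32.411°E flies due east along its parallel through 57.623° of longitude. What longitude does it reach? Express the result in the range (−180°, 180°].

Start at +32.411°; shift +57.623° → +90.034°.
+90.034° already lies in (−180°, 180°].

90.034°E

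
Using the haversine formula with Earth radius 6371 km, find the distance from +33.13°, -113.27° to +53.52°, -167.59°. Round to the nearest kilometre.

Δλ = -167.59 − -113.27 = -54.32°.
Δφ = 53.52 − 33.13 = 20.39°.
a = sin²(Δφ/2) + cos φ₁ · cos φ₂ · sin²(Δλ/2) = 0.135074.
c = 2·atan2(√a, √(1−a)) = 0.75269 rad → d = 6371·c ≈ 4795.40 km.

4795 km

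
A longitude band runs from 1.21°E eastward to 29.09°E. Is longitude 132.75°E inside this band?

No

Band width going east from +1.21° to +29.09°: ((29.09 − 1.21) mod 360) = 27.88°.
Offset of +132.75° east of the west edge: ((132.75 − 1.21) mod 360) = 131.54°.
131.54° > 27.88° ⇒ outside.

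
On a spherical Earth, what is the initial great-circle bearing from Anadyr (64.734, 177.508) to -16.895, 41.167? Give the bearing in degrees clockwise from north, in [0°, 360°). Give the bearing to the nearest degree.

Δλ = 41.167 − 177.508 = -136.341°.
θ = atan2( sin Δλ · cos φ₂ , cos φ₁ · sin φ₂ − sin φ₁ · cos φ₂ · cos Δλ )
  = atan2(-0.66057, 0.50197) = -52.768° → normalised to [0°, 360°): 307.232°.

307°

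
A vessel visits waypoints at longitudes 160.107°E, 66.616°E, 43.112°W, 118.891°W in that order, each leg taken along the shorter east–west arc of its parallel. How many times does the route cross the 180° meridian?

0

Leg 1: +160.107° → +66.616°, shortest Δλ = -93.491° (west) — does not cross 180°.
Leg 2: +66.616° → -43.112°, shortest Δλ = -109.728° (west) — does not cross 180°.
Leg 3: -43.112° → -118.891°, shortest Δλ = -75.779° (west) — does not cross 180°.
Total crossings: 0.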